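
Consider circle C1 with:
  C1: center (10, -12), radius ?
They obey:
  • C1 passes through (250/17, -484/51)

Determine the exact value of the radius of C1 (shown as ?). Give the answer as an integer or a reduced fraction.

1. [C1∋P]  r_C1² − 256/9 = 0  ⇒  r_C1 = 16/3 (r>0 drops 1)

16/3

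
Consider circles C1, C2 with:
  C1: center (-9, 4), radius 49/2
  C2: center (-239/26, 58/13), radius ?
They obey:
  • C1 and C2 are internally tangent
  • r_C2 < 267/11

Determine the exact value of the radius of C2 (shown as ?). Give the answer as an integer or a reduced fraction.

1. [int C1,C2]  r_C2² − 49r_C2 + 600 = 0  ⇒  r_C2 = 24 or 25
2. given r_C2 < 267/11: keep 24

24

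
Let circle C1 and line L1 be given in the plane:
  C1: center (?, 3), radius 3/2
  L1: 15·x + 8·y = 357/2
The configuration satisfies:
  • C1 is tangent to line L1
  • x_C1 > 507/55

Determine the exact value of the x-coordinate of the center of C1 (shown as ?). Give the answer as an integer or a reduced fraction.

12

1. [C1‖L1]  x_C1² − (103/5)x_C1 + 516/5 = 0  ⇒  x_C1 = 43/5 or 12
2. given x_C1 > 507/55: keep 12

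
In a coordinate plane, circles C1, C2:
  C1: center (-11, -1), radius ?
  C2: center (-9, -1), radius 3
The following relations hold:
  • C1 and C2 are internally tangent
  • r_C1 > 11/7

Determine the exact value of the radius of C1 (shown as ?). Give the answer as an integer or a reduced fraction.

5

1. [int C1,C2]  r_C1² − 6r_C1 + 5 = 0  ⇒  r_C1 = 1 or 5
2. given r_C1 > 11/7: keep 5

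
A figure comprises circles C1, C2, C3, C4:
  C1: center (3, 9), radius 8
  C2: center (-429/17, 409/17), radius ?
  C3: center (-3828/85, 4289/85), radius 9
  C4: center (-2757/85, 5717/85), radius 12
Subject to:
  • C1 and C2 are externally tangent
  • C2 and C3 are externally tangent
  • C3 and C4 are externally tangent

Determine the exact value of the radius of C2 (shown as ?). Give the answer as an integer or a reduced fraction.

24

1. [ext C1·C2]  r_C2² + 16r_C2 − 960 = 0  ⇒  r_C2 = 24 (r>0 drops 1)
2. [ext C2·C3]  r_C2² + 18r_C2 − 1008 = 0  ⇒  r_C2 = 24 (r>0 drops 1)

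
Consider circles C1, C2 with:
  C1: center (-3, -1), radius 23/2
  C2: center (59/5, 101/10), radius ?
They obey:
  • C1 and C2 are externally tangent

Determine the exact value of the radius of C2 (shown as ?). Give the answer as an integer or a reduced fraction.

1. [ext C1·C2]  r_C2² + 23r_C2 − 210 = 0  ⇒  r_C2 = 7 (r>0 drops 1)

7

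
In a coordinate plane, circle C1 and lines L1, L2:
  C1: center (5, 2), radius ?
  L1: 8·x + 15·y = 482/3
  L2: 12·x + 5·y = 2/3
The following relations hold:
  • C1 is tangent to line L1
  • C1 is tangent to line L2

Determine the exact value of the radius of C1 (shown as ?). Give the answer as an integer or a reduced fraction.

16/3

1. [C1‖L1]  r_C1² − 256/9 = 0  ⇒  r_C1 = 16/3 (r>0 drops 1)
2. [C1‖L2]  r_C1² − 256/9 = 0  ⇒  r_C1 = 16/3 (r>0 drops 1)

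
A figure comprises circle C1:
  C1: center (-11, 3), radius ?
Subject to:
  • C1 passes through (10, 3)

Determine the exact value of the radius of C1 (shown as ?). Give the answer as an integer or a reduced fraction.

21

1. [C1∋P]  r_C1² − 441 = 0  ⇒  r_C1 = 21 (r>0 drops 1)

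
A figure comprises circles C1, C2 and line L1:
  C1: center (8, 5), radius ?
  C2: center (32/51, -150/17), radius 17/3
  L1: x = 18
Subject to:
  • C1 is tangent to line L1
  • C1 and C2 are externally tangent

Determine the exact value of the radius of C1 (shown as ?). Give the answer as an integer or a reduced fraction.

1. [C1‖L1]  r_C1² − 100 = 0  ⇒  r_C1 = 10 (r>0 drops 1)
2. [ext C1·C2]  r_C1² + (34/3)r_C1 − 640/3 = 0  ⇒  r_C1 = 10 (r>0 drops 1)

10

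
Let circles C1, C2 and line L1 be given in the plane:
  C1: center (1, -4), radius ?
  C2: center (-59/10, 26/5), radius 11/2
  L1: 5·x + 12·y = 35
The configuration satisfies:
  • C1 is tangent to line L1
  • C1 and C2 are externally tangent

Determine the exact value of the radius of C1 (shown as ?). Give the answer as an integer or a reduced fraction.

6

1. [C1‖L1]  r_C1² − 36 = 0  ⇒  r_C1 = 6 (r>0 drops 1)
2. [ext C1·C2]  r_C1² + 11r_C1 − 102 = 0  ⇒  r_C1 = 6 (r>0 drops 1)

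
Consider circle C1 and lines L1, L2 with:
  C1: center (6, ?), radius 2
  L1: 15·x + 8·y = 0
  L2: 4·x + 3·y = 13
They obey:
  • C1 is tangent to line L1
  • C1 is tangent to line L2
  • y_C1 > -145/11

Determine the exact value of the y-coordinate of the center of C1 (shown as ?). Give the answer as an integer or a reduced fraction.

1. [C1‖L1]  y_C1² + (45/2)y_C1 + 217/2 = 0  ⇒  y_C1 = -31/2 or -7
2. [C1‖L2]  y_C1² + (22/3)y_C1 + 7/3 = 0  ⇒  y_C1 = -7 or -1/3

-7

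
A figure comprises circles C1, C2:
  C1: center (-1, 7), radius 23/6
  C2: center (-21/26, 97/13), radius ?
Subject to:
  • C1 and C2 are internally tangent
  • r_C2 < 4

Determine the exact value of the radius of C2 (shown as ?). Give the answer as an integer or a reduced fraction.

1. [int C1,C2]  r_C2² − (23/3)r_C2 + 130/9 = 0  ⇒  r_C2 = 10/3 or 13/3
2. given r_C2 < 4: keep 10/3

10/3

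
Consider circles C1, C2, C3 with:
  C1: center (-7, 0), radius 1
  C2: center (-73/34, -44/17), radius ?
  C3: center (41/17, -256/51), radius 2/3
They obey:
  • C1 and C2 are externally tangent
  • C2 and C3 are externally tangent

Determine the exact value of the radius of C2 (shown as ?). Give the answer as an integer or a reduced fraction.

1. [ext C1·C2]  r_C2² + 2r_C2 − 117/4 = 0  ⇒  r_C2 = 9/2 (r>0 drops 1)
2. [ext C2·C3]  r_C2² + (4/3)r_C2 − 105/4 = 0  ⇒  r_C2 = 9/2 (r>0 drops 1)

9/2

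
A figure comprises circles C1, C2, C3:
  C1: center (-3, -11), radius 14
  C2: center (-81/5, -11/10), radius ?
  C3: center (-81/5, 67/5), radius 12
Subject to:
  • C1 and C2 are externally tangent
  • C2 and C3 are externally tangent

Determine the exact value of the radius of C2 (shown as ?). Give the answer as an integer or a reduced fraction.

5/2

1. [ext C1·C2]  r_C2² + 28r_C2 − 305/4 = 0  ⇒  r_C2 = 5/2 (r>0 drops 1)
2. [ext C2·C3]  r_C2² + 24r_C2 − 265/4 = 0  ⇒  r_C2 = 5/2 (r>0 drops 1)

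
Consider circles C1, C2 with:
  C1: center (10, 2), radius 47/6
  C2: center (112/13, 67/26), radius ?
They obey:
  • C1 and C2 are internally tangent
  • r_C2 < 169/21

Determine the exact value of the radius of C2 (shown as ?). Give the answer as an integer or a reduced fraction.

1. [int C1,C2]  r_C2² − (47/3)r_C2 + 532/9 = 0  ⇒  r_C2 = 19/3 or 28/3
2. given r_C2 < 169/21: keep 19/3

19/3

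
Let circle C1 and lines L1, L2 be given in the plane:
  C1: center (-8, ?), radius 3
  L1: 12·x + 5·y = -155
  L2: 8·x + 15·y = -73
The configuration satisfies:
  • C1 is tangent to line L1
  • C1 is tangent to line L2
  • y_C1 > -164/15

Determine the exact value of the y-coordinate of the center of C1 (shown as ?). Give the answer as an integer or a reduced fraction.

1. [C1‖L1]  y_C1² + (118/5)y_C1 + 392/5 = 0  ⇒  y_C1 = -98/5 or -4
2. [C1‖L2]  y_C1² + (6/5)y_C1 − 56/5 = 0  ⇒  y_C1 = -4 or 14/5

-4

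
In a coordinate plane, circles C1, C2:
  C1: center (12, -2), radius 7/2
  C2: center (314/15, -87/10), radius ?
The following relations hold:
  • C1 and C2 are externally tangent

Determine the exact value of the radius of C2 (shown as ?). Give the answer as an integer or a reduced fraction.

1. [ext C1·C2]  r_C2² + 7r_C2 − 1012/9 = 0  ⇒  r_C2 = 23/3 (r>0 drops 1)

23/3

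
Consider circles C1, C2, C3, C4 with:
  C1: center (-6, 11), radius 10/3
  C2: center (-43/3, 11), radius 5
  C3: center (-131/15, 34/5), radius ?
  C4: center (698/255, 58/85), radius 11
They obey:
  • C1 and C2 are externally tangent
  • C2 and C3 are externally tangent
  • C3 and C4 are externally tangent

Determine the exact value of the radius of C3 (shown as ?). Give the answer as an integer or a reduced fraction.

2

1. [ext C2·C3]  r_C3² + 10r_C3 − 24 = 0  ⇒  r_C3 = 2 (r>0 drops 1)
2. [ext C3·C4]  r_C3² + 22r_C3 − 48 = 0  ⇒  r_C3 = 2 (r>0 drops 1)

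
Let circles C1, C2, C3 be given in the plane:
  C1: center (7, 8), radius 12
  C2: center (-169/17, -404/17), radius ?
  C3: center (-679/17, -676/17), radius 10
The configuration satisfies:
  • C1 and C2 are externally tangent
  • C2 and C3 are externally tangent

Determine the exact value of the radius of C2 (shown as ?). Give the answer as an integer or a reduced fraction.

1. [ext C1·C2]  r_C2² + 24r_C2 − 1152 = 0  ⇒  r_C2 = 24 (r>0 drops 1)
2. [ext C2·C3]  r_C2² + 20r_C2 − 1056 = 0  ⇒  r_C2 = 24 (r>0 drops 1)

24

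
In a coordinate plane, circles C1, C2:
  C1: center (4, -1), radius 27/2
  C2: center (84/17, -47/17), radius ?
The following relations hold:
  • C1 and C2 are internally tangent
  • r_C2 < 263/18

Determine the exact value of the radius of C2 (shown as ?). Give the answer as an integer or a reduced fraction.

23/2

1. [int C1,C2]  r_C2² − 27r_C2 + 713/4 = 0  ⇒  r_C2 = 23/2 or 31/2
2. given r_C2 < 263/18: keep 23/2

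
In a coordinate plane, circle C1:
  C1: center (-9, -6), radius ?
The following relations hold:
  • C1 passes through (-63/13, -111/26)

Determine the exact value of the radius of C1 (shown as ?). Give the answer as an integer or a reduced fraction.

1. [C1∋P]  r_C1² − 81/4 = 0  ⇒  r_C1 = 9/2 (r>0 drops 1)

9/2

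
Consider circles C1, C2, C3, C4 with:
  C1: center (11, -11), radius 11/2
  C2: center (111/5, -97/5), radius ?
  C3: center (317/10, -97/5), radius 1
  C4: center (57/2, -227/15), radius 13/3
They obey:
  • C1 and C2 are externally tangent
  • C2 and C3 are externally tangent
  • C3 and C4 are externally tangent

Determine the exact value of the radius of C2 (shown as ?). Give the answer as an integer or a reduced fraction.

17/2

1. [ext C1·C2]  r_C2² + 11r_C2 − 663/4 = 0  ⇒  r_C2 = 17/2 (r>0 drops 1)
2. [ext C2·C3]  r_C2² + 2r_C2 − 357/4 = 0  ⇒  r_C2 = 17/2 (r>0 drops 1)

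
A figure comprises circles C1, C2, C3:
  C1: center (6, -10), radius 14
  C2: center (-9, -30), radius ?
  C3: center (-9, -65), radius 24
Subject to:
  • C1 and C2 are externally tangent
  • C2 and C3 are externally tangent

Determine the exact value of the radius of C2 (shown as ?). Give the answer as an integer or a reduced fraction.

11

1. [ext C1·C2]  r_C2² + 28r_C2 − 429 = 0  ⇒  r_C2 = 11 (r>0 drops 1)
2. [ext C2·C3]  r_C2² + 48r_C2 − 649 = 0  ⇒  r_C2 = 11 (r>0 drops 1)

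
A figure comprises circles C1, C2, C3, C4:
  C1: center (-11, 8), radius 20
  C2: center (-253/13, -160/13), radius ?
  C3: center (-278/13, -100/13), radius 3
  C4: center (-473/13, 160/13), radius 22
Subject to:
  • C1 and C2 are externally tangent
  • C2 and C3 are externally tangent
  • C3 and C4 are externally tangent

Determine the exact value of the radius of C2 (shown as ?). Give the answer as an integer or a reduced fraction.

2

1. [ext C1·C2]  r_C2² + 40r_C2 − 84 = 0  ⇒  r_C2 = 2 (r>0 drops 1)
2. [ext C2·C3]  r_C2² + 6r_C2 − 16 = 0  ⇒  r_C2 = 2 (r>0 drops 1)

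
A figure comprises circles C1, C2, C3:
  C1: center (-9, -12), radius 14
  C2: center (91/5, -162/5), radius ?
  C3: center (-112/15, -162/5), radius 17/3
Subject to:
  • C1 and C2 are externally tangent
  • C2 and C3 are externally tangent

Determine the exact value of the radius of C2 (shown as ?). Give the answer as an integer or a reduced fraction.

20

1. [ext C1·C2]  r_C2² + 28r_C2 − 960 = 0  ⇒  r_C2 = 20 (r>0 drops 1)
2. [ext C2·C3]  r_C2² + (34/3)r_C2 − 1880/3 = 0  ⇒  r_C2 = 20 (r>0 drops 1)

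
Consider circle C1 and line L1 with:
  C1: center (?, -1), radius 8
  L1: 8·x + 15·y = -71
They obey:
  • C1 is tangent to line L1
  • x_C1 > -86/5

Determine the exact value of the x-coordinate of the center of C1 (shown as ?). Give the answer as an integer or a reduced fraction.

1. [C1‖L1]  x_C1² + 14x_C1 − 240 = 0  ⇒  x_C1 = -24 or 10
2. given x_C1 > -86/5: keep 10

10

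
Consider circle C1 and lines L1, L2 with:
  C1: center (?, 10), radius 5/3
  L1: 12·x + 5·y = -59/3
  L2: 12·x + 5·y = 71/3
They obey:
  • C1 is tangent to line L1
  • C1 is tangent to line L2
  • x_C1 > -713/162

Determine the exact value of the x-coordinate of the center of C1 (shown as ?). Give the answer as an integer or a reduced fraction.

-4

1. [C1‖L1]  x_C1² + (209/18)x_C1 + 274/9 = 0  ⇒  x_C1 = -137/18 or -4
2. [C1‖L2]  x_C1² + (79/18)x_C1 + 14/9 = 0  ⇒  x_C1 = -4 or -7/18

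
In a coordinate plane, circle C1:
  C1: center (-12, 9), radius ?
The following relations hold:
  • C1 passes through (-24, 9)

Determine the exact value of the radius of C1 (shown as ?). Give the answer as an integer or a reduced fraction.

12

1. [C1∋P]  r_C1² − 144 = 0  ⇒  r_C1 = 12 (r>0 drops 1)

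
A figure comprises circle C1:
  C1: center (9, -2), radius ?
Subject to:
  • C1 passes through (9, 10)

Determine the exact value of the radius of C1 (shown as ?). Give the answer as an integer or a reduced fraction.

1. [C1∋P]  r_C1² − 144 = 0  ⇒  r_C1 = 12 (r>0 drops 1)

12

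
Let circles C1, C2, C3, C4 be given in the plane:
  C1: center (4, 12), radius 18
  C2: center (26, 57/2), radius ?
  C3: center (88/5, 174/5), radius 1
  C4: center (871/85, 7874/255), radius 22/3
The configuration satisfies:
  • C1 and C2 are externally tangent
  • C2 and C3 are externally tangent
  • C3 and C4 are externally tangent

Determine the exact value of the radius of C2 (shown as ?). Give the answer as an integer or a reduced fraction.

19/2

1. [ext C1·C2]  r_C2² + 36r_C2 − 1729/4 = 0  ⇒  r_C2 = 19/2 (r>0 drops 1)
2. [ext C2·C3]  r_C2² + 2r_C2 − 437/4 = 0  ⇒  r_C2 = 19/2 (r>0 drops 1)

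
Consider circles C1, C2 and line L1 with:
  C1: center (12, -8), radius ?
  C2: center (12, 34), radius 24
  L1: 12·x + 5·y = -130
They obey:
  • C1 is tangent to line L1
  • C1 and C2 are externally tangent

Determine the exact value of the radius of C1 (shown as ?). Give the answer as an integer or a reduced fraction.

18

1. [C1‖L1]  r_C1² − 324 = 0  ⇒  r_C1 = 18 (r>0 drops 1)
2. [ext C1·C2]  r_C1² + 48r_C1 − 1188 = 0  ⇒  r_C1 = 18 (r>0 drops 1)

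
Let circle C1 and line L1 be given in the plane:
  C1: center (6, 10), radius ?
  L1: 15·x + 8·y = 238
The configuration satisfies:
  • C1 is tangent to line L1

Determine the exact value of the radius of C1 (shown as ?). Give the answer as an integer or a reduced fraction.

1. [C1‖L1]  r_C1² − 16 = 0  ⇒  r_C1 = 4 (r>0 drops 1)

4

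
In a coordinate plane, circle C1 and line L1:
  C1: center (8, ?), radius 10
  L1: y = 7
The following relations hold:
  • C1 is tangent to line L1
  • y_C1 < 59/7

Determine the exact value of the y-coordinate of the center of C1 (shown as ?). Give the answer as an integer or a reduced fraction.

1. [C1‖L1]  y_C1² − 14y_C1 − 51 = 0  ⇒  y_C1 = -3 or 17
2. given y_C1 < 59/7: keep -3

-3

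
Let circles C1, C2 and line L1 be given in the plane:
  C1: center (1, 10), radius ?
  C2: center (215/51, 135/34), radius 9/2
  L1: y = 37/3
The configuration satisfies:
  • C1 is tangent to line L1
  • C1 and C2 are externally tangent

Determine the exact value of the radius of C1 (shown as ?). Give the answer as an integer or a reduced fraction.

7/3

1. [C1‖L1]  r_C1² − 49/9 = 0  ⇒  r_C1 = 7/3 (r>0 drops 1)
2. [ext C1·C2]  r_C1² + 9r_C1 − 238/9 = 0  ⇒  r_C1 = 7/3 (r>0 drops 1)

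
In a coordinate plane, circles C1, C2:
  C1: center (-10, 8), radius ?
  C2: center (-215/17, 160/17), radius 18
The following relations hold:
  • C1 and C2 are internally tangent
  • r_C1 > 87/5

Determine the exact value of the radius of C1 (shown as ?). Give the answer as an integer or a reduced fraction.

21

1. [int C1,C2]  r_C1² − 36r_C1 + 315 = 0  ⇒  r_C1 = 15 or 21
2. given r_C1 > 87/5: keep 21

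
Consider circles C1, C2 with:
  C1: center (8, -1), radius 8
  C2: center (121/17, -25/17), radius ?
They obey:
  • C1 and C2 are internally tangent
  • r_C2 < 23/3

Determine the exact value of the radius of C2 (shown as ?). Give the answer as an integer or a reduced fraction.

7

1. [int C1,C2]  r_C2² − 16r_C2 + 63 = 0  ⇒  r_C2 = 7 or 9
2. given r_C2 < 23/3: keep 7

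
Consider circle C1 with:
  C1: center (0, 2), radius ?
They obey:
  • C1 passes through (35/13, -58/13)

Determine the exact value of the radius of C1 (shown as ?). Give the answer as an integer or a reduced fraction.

7

1. [C1∋P]  r_C1² − 49 = 0  ⇒  r_C1 = 7 (r>0 drops 1)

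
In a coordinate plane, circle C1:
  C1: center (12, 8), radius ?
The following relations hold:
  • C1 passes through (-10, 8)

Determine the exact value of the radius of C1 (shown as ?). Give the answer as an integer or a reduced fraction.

22

1. [C1∋P]  r_C1² − 484 = 0  ⇒  r_C1 = 22 (r>0 drops 1)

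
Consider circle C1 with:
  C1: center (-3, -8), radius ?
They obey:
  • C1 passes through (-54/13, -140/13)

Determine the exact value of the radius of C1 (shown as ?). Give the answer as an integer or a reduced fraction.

3

1. [C1∋P]  r_C1² − 9 = 0  ⇒  r_C1 = 3 (r>0 drops 1)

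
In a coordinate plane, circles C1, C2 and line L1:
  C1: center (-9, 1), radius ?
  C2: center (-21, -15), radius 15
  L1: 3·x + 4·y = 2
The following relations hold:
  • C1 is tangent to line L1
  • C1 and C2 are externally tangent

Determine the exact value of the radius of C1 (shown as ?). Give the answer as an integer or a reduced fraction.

1. [C1‖L1]  r_C1² − 25 = 0  ⇒  r_C1 = 5 (r>0 drops 1)
2. [ext C1·C2]  r_C1² + 30r_C1 − 175 = 0  ⇒  r_C1 = 5 (r>0 drops 1)

5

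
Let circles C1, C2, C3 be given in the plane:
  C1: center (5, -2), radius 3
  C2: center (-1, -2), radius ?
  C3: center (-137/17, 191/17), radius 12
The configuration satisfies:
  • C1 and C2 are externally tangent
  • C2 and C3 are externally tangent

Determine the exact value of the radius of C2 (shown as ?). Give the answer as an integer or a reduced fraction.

3

1. [ext C1·C2]  r_C2² + 6r_C2 − 27 = 0  ⇒  r_C2 = 3 (r>0 drops 1)
2. [ext C2·C3]  r_C2² + 24r_C2 − 81 = 0  ⇒  r_C2 = 3 (r>0 drops 1)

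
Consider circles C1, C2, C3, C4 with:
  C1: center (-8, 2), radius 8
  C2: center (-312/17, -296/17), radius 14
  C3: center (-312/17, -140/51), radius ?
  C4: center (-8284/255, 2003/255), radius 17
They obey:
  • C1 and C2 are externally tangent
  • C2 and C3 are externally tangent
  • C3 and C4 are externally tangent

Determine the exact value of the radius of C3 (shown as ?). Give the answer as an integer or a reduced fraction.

1. [ext C2·C3]  r_C3² + 28r_C3 − 172/9 = 0  ⇒  r_C3 = 2/3 (r>0 drops 1)
2. [ext C3·C4]  r_C3² + 34r_C3 − 208/9 = 0  ⇒  r_C3 = 2/3 (r>0 drops 1)

2/3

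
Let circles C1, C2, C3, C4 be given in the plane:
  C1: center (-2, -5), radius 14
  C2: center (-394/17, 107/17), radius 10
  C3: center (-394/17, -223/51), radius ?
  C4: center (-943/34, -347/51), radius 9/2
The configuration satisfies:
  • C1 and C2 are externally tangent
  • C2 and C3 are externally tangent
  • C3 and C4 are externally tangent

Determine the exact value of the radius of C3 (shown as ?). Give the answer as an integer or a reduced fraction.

1. [ext C2·C3]  r_C3² + 20r_C3 − 124/9 = 0  ⇒  r_C3 = 2/3 (r>0 drops 1)
2. [ext C3·C4]  r_C3² + 9r_C3 − 58/9 = 0  ⇒  r_C3 = 2/3 (r>0 drops 1)

2/3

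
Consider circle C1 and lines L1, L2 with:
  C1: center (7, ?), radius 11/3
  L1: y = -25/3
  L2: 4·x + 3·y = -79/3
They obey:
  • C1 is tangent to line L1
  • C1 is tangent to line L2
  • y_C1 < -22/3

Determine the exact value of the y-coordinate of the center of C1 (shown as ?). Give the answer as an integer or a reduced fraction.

1. [C1‖L1]  y_C1² + (50/3)y_C1 + 56 = 0  ⇒  y_C1 = -12 or -14/3
2. [C1‖L2]  y_C1² + (326/9)y_C1 + 872/3 = 0  ⇒  y_C1 = -218/9 or -12

-12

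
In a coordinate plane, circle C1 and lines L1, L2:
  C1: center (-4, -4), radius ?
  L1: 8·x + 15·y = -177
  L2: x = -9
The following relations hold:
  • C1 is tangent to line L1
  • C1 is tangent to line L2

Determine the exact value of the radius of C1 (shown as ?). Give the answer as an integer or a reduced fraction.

1. [C1‖L1]  r_C1² − 25 = 0  ⇒  r_C1 = 5 (r>0 drops 1)
2. [C1‖L2]  r_C1² − 25 = 0  ⇒  r_C1 = 5 (r>0 drops 1)

5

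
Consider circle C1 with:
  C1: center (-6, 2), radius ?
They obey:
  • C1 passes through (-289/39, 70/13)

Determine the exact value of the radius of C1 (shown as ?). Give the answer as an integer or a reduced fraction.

11/3

1. [C1∋P]  r_C1² − 121/9 = 0  ⇒  r_C1 = 11/3 (r>0 drops 1)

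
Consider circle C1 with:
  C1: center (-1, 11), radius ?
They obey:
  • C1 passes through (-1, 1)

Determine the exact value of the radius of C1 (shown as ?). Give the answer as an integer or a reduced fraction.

10

1. [C1∋P]  r_C1² − 100 = 0  ⇒  r_C1 = 10 (r>0 drops 1)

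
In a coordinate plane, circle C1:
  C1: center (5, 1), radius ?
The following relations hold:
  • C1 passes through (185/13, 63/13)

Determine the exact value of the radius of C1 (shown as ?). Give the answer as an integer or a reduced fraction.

1. [C1∋P]  r_C1² − 100 = 0  ⇒  r_C1 = 10 (r>0 drops 1)

10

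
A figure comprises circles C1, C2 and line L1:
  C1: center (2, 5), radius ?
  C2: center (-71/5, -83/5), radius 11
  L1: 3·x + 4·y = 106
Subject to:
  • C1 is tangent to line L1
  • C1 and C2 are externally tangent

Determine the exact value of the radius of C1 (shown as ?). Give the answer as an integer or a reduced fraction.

1. [C1‖L1]  r_C1² − 256 = 0  ⇒  r_C1 = 16 (r>0 drops 1)
2. [ext C1·C2]  r_C1² + 22r_C1 − 608 = 0  ⇒  r_C1 = 16 (r>0 drops 1)

16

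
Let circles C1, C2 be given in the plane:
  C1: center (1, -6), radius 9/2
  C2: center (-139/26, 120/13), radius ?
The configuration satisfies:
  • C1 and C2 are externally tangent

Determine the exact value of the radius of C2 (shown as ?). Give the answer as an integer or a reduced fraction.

12

1. [ext C1·C2]  r_C2² + 9r_C2 − 252 = 0  ⇒  r_C2 = 12 (r>0 drops 1)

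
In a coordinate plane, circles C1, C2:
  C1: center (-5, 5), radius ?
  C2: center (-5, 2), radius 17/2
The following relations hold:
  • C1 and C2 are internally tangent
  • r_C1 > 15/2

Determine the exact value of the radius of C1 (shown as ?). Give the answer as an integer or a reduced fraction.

23/2

1. [int C1,C2]  r_C1² − 17r_C1 + 253/4 = 0  ⇒  r_C1 = 11/2 or 23/2
2. given r_C1 > 15/2: keep 23/2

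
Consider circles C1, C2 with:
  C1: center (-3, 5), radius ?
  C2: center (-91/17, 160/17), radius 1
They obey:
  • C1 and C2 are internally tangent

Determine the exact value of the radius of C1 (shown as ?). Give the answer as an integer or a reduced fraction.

6

1. [int C1,C2]  r_C1² − 2r_C1 − 24 = 0  ⇒  r_C1 = 6 (r>0 drops 1)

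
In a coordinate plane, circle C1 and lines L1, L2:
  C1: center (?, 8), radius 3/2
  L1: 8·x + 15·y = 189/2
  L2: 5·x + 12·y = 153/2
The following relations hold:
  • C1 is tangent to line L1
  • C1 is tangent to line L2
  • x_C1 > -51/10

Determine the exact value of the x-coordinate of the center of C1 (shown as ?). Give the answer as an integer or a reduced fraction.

0

1. [C1‖L1]  x_C1² + (51/8)x_C1 = 0  ⇒  x_C1 = -51/8 or 0
2. [C1‖L2]  x_C1² + (39/5)x_C1 = 0  ⇒  x_C1 = -39/5 or 0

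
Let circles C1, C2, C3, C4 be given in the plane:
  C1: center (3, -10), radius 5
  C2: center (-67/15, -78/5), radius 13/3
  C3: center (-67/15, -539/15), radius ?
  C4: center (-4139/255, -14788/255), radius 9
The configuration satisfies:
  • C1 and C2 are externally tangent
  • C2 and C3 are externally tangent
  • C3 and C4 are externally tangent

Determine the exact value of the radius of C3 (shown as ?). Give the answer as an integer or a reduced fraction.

16

1. [ext C2·C3]  r_C3² + (26/3)r_C3 − 1184/3 = 0  ⇒  r_C3 = 16 (r>0 drops 1)
2. [ext C3·C4]  r_C3² + 18r_C3 − 544 = 0  ⇒  r_C3 = 16 (r>0 drops 1)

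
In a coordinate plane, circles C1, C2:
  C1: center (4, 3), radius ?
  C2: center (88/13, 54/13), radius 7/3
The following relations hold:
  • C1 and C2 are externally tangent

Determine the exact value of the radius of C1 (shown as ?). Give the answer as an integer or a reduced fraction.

2/3

1. [ext C1·C2]  r_C1² + (14/3)r_C1 − 32/9 = 0  ⇒  r_C1 = 2/3 (r>0 drops 1)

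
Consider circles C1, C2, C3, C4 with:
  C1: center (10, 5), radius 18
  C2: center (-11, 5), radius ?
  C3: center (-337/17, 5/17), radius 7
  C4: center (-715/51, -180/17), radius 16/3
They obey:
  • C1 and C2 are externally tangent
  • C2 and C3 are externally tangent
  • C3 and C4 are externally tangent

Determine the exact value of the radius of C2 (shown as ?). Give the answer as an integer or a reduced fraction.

3

1. [ext C1·C2]  r_C2² + 36r_C2 − 117 = 0  ⇒  r_C2 = 3 (r>0 drops 1)
2. [ext C2·C3]  r_C2² + 14r_C2 − 51 = 0  ⇒  r_C2 = 3 (r>0 drops 1)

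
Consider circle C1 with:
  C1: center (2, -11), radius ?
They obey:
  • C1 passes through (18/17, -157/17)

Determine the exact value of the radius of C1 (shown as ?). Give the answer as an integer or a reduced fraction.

1. [C1∋P]  r_C1² − 4 = 0  ⇒  r_C1 = 2 (r>0 drops 1)

2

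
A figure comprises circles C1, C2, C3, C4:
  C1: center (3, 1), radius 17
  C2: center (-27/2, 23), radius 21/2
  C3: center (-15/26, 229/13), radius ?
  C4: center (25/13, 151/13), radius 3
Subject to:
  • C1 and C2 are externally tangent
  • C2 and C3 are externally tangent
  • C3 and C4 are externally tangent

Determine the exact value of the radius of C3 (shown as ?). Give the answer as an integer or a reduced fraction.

1. [ext C2·C3]  r_C3² + 21r_C3 − 343/4 = 0  ⇒  r_C3 = 7/2 (r>0 drops 1)
2. [ext C3·C4]  r_C3² + 6r_C3 − 133/4 = 0  ⇒  r_C3 = 7/2 (r>0 drops 1)

7/2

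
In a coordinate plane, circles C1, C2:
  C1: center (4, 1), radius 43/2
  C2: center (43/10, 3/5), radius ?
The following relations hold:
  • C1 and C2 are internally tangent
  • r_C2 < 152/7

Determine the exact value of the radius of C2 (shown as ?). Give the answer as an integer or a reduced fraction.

1. [int C1,C2]  r_C2² − 43r_C2 + 462 = 0  ⇒  r_C2 = 21 or 22
2. given r_C2 < 152/7: keep 21

21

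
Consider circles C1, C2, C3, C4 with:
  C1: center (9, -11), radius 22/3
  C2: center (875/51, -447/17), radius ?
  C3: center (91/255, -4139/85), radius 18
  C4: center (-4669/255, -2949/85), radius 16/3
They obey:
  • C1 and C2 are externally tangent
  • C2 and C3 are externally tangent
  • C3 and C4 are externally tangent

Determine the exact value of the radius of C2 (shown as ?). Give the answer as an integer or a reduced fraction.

10

1. [ext C1·C2]  r_C2² + (44/3)r_C2 − 740/3 = 0  ⇒  r_C2 = 10 (r>0 drops 1)
2. [ext C2·C3]  r_C2² + 36r_C2 − 460 = 0  ⇒  r_C2 = 10 (r>0 drops 1)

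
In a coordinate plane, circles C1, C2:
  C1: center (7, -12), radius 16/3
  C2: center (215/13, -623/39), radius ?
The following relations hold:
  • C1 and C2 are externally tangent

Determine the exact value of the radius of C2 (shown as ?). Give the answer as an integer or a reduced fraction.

1. [ext C1·C2]  r_C2² + (32/3)r_C2 − 235/3 = 0  ⇒  r_C2 = 5 (r>0 drops 1)

5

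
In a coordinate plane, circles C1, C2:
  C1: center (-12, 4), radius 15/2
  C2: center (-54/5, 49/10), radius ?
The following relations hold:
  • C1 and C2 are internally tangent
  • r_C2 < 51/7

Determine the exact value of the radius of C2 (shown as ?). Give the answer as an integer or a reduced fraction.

6

1. [int C1,C2]  r_C2² − 15r_C2 + 54 = 0  ⇒  r_C2 = 6 or 9
2. given r_C2 < 51/7: keep 6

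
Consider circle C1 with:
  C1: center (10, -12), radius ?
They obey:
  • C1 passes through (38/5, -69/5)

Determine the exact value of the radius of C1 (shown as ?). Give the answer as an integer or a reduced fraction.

1. [C1∋P]  r_C1² − 9 = 0  ⇒  r_C1 = 3 (r>0 drops 1)

3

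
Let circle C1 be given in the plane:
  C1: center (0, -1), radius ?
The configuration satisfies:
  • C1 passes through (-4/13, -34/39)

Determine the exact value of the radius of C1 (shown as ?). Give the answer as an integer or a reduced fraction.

1/3

1. [C1∋P]  r_C1² − 1/9 = 0  ⇒  r_C1 = 1/3 (r>0 drops 1)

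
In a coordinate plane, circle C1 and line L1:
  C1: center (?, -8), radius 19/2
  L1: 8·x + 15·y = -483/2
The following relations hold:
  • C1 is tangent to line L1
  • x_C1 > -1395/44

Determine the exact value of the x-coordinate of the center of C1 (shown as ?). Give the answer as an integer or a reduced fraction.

1. [C1‖L1]  x_C1² + (243/8)x_C1 − 1415/8 = 0  ⇒  x_C1 = -283/8 or 5
2. given x_C1 > -1395/44: keep 5

5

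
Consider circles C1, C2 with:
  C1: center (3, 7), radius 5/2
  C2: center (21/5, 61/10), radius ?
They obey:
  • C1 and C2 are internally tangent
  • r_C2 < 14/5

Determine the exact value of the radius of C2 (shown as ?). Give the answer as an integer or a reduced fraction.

1. [int C1,C2]  r_C2² − 5r_C2 + 4 = 0  ⇒  r_C2 = 1 or 4
2. given r_C2 < 14/5: keep 1

1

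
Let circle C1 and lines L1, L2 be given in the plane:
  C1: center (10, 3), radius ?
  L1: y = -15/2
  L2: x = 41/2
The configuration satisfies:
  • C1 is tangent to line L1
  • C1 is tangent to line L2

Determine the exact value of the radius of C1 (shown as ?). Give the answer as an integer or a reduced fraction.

21/2

1. [C1‖L1]  r_C1² − 441/4 = 0  ⇒  r_C1 = 21/2 (r>0 drops 1)
2. [C1‖L2]  r_C1² − 441/4 = 0  ⇒  r_C1 = 21/2 (r>0 drops 1)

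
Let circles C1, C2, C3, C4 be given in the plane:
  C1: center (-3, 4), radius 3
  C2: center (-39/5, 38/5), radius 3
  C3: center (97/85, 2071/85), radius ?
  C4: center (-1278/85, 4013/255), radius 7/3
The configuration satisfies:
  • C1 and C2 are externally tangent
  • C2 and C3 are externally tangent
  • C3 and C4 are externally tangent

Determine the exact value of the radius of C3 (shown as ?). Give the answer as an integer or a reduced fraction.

16

1. [ext C2·C3]  r_C3² + 6r_C3 − 352 = 0  ⇒  r_C3 = 16 (r>0 drops 1)
2. [ext C3·C4]  r_C3² + (14/3)r_C3 − 992/3 = 0  ⇒  r_C3 = 16 (r>0 drops 1)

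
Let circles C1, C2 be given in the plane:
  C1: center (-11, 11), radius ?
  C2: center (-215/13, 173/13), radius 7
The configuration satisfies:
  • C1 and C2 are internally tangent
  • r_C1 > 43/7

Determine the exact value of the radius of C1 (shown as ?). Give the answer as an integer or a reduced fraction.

1. [int C1,C2]  r_C1² − 14r_C1 + 13 = 0  ⇒  r_C1 = 1 or 13
2. given r_C1 > 43/7: keep 13

13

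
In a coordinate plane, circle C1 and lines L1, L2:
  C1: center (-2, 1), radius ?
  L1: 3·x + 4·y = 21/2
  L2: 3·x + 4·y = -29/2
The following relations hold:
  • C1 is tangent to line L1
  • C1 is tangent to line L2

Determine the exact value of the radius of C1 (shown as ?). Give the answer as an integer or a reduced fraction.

1. [C1‖L1]  r_C1² − 25/4 = 0  ⇒  r_C1 = 5/2 (r>0 drops 1)
2. [C1‖L2]  r_C1² − 25/4 = 0  ⇒  r_C1 = 5/2 (r>0 drops 1)

5/2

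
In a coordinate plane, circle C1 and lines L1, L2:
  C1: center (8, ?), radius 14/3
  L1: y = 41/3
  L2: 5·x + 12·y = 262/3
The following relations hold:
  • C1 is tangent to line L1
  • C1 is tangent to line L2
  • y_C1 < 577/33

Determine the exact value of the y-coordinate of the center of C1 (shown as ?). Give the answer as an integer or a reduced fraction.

9

1. [C1‖L1]  y_C1² − (82/3)y_C1 + 165 = 0  ⇒  y_C1 = 9 or 55/3
2. [C1‖L2]  y_C1² − (71/9)y_C1 − 10 = 0  ⇒  y_C1 = -10/9 or 9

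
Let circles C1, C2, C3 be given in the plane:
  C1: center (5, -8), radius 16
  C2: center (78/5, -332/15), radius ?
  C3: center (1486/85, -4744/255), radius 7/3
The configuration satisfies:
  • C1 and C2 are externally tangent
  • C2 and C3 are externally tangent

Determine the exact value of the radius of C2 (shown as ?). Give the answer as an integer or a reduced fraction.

1. [ext C1·C2]  r_C2² + 32r_C2 − 505/9 = 0  ⇒  r_C2 = 5/3 (r>0 drops 1)
2. [ext C2·C3]  r_C2² + (14/3)r_C2 − 95/9 = 0  ⇒  r_C2 = 5/3 (r>0 drops 1)

5/3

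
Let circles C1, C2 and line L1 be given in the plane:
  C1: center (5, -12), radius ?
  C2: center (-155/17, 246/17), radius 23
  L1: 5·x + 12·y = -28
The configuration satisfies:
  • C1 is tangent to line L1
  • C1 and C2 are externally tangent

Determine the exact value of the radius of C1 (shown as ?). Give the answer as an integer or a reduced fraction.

7

1. [C1‖L1]  r_C1² − 49 = 0  ⇒  r_C1 = 7 (r>0 drops 1)
2. [ext C1·C2]  r_C1² + 46r_C1 − 371 = 0  ⇒  r_C1 = 7 (r>0 drops 1)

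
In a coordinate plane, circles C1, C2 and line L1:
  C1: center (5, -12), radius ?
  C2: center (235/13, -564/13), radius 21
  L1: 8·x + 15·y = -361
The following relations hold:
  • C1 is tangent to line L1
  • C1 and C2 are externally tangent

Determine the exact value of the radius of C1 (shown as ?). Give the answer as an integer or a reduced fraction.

1. [C1‖L1]  r_C1² − 169 = 0  ⇒  r_C1 = 13 (r>0 drops 1)
2. [ext C1·C2]  r_C1² + 42r_C1 − 715 = 0  ⇒  r_C1 = 13 (r>0 drops 1)

13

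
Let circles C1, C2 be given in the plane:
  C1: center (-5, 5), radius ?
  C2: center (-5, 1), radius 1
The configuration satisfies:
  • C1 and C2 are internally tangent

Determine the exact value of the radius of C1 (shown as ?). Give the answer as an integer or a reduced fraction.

5

1. [int C1,C2]  r_C1² − 2r_C1 − 15 = 0  ⇒  r_C1 = 5 (r>0 drops 1)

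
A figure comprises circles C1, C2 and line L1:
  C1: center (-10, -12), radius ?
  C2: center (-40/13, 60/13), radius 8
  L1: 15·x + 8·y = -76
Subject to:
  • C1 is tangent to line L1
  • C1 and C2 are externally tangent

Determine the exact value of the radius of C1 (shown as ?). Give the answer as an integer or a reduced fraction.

10

1. [C1‖L1]  r_C1² − 100 = 0  ⇒  r_C1 = 10 (r>0 drops 1)
2. [ext C1·C2]  r_C1² + 16r_C1 − 260 = 0  ⇒  r_C1 = 10 (r>0 drops 1)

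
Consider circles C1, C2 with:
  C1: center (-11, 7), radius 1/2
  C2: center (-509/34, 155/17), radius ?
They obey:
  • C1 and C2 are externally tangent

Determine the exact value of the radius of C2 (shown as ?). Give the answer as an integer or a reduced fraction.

1. [ext C1·C2]  r_C2² + 1r_C2 − 20 = 0  ⇒  r_C2 = 4 (r>0 drops 1)

4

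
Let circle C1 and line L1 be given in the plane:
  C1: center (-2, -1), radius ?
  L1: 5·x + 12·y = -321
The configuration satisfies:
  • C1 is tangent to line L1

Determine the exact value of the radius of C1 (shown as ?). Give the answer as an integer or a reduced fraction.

23

1. [C1‖L1]  r_C1² − 529 = 0  ⇒  r_C1 = 23 (r>0 drops 1)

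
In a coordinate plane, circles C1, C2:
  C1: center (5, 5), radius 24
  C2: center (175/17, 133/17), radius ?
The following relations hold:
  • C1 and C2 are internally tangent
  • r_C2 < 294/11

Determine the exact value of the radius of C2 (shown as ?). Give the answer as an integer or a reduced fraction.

1. [int C1,C2]  r_C2² − 48r_C2 + 540 = 0  ⇒  r_C2 = 18 or 30
2. given r_C2 < 294/11: keep 18

18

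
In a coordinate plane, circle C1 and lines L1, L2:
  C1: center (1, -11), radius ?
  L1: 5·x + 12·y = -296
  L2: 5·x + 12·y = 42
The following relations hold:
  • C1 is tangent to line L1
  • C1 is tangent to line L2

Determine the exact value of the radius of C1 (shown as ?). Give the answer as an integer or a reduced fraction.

13

1. [C1‖L1]  r_C1² − 169 = 0  ⇒  r_C1 = 13 (r>0 drops 1)
2. [C1‖L2]  r_C1² − 169 = 0  ⇒  r_C1 = 13 (r>0 drops 1)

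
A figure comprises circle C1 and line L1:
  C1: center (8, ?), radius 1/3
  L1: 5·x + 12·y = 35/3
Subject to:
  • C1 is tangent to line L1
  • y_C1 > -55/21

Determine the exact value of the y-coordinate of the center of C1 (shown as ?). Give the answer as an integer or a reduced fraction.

-2

1. [C1‖L1]  y_C1² + (85/18)y_C1 + 49/9 = 0  ⇒  y_C1 = -49/18 or -2
2. given y_C1 > -55/21: keep -2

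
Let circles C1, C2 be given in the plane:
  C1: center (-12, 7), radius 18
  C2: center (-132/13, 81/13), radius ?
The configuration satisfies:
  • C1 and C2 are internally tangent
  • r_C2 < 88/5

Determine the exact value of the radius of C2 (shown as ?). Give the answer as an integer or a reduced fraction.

1. [int C1,C2]  r_C2² − 36r_C2 + 320 = 0  ⇒  r_C2 = 16 or 20
2. given r_C2 < 88/5: keep 16

16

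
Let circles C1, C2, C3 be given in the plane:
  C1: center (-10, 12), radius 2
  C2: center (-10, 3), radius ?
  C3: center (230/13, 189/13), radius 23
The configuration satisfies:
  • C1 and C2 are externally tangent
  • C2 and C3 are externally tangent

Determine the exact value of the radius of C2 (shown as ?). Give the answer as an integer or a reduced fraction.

1. [ext C1·C2]  r_C2² + 4r_C2 − 77 = 0  ⇒  r_C2 = 7 (r>0 drops 1)
2. [ext C2·C3]  r_C2² + 46r_C2 − 371 = 0  ⇒  r_C2 = 7 (r>0 drops 1)

7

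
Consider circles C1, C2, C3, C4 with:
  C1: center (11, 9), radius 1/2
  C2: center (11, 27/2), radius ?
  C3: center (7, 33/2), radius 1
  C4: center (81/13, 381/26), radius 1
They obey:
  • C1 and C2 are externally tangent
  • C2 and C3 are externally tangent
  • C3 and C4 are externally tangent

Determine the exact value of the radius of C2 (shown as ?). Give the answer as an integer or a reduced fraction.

4

1. [ext C1·C2]  r_C2² + 1r_C2 − 20 = 0  ⇒  r_C2 = 4 (r>0 drops 1)
2. [ext C2·C3]  r_C2² + 2r_C2 − 24 = 0  ⇒  r_C2 = 4 (r>0 drops 1)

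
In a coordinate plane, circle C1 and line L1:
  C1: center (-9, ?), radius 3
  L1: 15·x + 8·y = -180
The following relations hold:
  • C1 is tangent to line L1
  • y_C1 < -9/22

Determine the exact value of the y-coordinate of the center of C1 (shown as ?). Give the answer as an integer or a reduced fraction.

-12

1. [C1‖L1]  y_C1² + (45/4)y_C1 − 9 = 0  ⇒  y_C1 = -12 or 3/4
2. given y_C1 < -9/22: keep -12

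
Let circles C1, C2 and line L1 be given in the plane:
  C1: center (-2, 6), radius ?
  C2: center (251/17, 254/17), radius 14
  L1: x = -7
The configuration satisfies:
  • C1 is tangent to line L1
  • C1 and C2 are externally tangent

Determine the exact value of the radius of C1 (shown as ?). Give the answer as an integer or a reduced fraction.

5

1. [C1‖L1]  r_C1² − 25 = 0  ⇒  r_C1 = 5 (r>0 drops 1)
2. [ext C1·C2]  r_C1² + 28r_C1 − 165 = 0  ⇒  r_C1 = 5 (r>0 drops 1)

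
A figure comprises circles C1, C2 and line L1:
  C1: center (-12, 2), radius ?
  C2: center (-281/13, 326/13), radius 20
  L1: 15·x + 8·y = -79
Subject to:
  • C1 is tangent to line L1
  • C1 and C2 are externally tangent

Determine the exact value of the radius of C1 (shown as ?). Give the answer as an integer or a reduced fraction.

5

1. [C1‖L1]  r_C1² − 25 = 0  ⇒  r_C1 = 5 (r>0 drops 1)
2. [ext C1·C2]  r_C1² + 40r_C1 − 225 = 0  ⇒  r_C1 = 5 (r>0 drops 1)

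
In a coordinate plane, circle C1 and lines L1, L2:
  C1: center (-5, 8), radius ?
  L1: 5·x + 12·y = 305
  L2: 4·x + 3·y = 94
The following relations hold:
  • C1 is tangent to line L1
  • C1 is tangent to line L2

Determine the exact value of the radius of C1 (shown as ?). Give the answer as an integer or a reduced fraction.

18

1. [C1‖L1]  r_C1² − 324 = 0  ⇒  r_C1 = 18 (r>0 drops 1)
2. [C1‖L2]  r_C1² − 324 = 0  ⇒  r_C1 = 18 (r>0 drops 1)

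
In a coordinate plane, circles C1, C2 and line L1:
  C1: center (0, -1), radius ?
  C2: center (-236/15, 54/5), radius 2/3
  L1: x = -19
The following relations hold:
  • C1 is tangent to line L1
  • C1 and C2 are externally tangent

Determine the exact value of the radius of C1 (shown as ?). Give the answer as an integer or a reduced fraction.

19

1. [C1‖L1]  r_C1² − 361 = 0  ⇒  r_C1 = 19 (r>0 drops 1)
2. [ext C1·C2]  r_C1² + (4/3)r_C1 − 1159/3 = 0  ⇒  r_C1 = 19 (r>0 drops 1)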